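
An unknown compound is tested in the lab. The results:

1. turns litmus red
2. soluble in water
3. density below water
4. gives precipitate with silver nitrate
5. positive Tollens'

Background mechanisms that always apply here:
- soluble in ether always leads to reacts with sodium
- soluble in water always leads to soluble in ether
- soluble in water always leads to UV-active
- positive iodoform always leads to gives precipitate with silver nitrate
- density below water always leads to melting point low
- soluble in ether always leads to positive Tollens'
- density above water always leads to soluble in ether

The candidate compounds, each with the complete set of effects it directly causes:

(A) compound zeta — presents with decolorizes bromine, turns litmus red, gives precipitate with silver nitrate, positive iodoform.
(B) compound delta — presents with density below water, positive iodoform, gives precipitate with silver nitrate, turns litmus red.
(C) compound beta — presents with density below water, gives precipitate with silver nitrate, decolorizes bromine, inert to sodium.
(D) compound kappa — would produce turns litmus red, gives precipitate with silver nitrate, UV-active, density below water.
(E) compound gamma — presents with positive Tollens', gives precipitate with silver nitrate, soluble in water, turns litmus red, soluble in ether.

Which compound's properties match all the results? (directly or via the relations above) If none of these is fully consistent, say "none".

For each candidate, compare predicted effects to what was observed:
(A) compound zeta — does not account for soluble in water, density below water, positive Tollens'
(B) compound delta — turns litmus red yes; soluble in water NO; density below water yes; gives precipitate with silver nitrate yes; positive Tollens' NO
(C) compound beta — does not account for turns litmus red, soluble in water, positive Tollens'
(D) compound kappa — turns litmus red yes; soluble in water NO; density below water yes; gives precipitate with silver nitrate yes; positive Tollens' NO
(E) compound gamma — does not account for density below water
Every candidate fails on at least one observation.

none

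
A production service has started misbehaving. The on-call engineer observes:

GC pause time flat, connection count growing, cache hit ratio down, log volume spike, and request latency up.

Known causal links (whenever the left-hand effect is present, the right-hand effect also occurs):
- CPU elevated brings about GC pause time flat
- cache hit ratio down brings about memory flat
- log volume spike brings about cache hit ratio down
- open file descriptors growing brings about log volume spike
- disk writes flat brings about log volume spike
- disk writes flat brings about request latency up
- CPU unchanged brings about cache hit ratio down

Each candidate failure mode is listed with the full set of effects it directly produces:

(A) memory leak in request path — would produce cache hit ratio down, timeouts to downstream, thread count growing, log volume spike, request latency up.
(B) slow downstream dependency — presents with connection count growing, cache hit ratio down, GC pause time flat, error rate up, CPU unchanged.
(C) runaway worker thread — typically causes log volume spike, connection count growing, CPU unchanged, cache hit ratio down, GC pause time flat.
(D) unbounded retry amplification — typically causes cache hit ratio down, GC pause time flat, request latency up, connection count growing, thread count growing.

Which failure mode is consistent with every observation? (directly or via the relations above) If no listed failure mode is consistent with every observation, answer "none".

Per-candidate check:
(A) memory leak in request path — GC pause time flat miss; connection count growing miss; cache hit ratio down match; log volume spike match; request latency up match
(B) slow downstream dependency — GC pause time flat match; connection count growing match; cache hit ratio down match; log volume spike miss; request latency up miss
(C) runaway worker thread — does not account for request latency up
(D) unbounded retry amplification — does not account for log volume spike
No candidate is consistent with all observations.

none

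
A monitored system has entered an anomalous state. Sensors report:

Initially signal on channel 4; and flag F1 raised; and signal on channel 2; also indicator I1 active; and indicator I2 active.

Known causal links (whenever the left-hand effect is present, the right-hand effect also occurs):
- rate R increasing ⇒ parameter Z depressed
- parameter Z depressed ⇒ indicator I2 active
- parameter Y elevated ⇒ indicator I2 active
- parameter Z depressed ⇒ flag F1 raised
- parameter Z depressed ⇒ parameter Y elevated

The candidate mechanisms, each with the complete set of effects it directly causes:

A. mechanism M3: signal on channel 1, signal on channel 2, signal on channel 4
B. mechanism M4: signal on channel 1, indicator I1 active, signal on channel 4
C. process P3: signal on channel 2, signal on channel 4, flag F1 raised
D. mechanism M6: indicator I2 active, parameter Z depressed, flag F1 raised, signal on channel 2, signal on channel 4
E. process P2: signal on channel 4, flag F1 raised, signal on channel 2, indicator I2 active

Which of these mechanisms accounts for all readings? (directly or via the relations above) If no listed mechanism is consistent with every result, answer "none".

Testing each hypothesis:
(A) mechanism M3 — signal on channel 4 +; flag F1 raised -; signal on channel 2 +; indicator I1 active -; indicator I2 active -
(B) mechanism M4 — signal on channel 4 +; flag F1 raised -; signal on channel 2 -; indicator I1 active +; indicator I2 active -
(C) process P3 — signal on channel 4 +; flag F1 raised +; signal on channel 2 +; indicator I1 active -; indicator I2 active -
(D) mechanism M6 — signal on channel 4 +; flag F1 raised +; signal on channel 2 +; indicator I1 active -; indicator I2 active +
(E) process P2 — signal on channel 4 +; flag F1 raised +; signal on channel 2 +; indicator I1 active -; indicator I2 active +
Every candidate fails on at least one observation.

none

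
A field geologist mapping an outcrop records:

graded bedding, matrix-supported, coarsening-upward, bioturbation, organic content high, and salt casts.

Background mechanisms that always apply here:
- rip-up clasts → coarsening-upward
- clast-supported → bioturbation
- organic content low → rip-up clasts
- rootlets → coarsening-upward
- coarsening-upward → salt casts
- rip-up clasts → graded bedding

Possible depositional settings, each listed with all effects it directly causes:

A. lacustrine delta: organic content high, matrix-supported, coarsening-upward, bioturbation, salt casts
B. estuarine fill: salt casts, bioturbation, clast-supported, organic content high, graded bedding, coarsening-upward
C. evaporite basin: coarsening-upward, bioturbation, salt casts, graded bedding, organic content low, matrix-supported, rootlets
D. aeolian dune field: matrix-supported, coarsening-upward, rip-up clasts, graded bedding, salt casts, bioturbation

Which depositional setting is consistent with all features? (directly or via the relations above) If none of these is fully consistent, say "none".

none

Testing each hypothesis:
(A) lacustrine delta — graded bedding ✗; matrix-supported ✓; coarsening-upward ✓; bioturbation ✓; organic content high ✓; salt casts ✓
(B) estuarine fill — fails on matrix-supported (predicts clast-supported, not matrix-supported)
(C) evaporite basin — graded bedding ✓; matrix-supported ✓; coarsening-upward ✓; bioturbation ✓; organic content high ✗; salt casts ✓
(D) aeolian dune field — does not account for organic content high
No candidate is consistent with all observations.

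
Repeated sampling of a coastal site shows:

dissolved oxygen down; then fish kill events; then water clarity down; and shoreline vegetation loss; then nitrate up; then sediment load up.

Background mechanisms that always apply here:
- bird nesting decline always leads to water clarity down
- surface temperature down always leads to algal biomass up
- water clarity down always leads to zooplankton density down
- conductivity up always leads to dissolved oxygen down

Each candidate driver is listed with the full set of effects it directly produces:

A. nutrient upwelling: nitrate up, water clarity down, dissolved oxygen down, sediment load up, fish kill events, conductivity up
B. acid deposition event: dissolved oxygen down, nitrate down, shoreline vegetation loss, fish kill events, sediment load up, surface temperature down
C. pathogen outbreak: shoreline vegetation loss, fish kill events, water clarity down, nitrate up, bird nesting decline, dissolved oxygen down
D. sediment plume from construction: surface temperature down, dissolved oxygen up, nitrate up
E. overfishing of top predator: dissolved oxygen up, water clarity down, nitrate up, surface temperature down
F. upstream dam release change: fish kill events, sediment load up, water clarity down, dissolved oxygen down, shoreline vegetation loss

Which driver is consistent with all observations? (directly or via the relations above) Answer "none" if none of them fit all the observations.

Checking each candidate against the observations:
(A) nutrient upwelling — dissolved oxygen down ✓; fish kill events ✓; water clarity down ✓; shoreline vegetation loss ✗; nitrate up ✓; sediment load up ✓
(B) acid deposition event — fails on water clarity down, nitrate up (predicts nitrate down, not nitrate up)
(C) pathogen outbreak — dissolved oxygen down ✓; fish kill events ✓; water clarity down ✓; shoreline vegetation loss ✓; nitrate up ✓; sediment load up ✗
(D) sediment plume from construction — fails on dissolved oxygen down, fish kill events, water clarity down, shoreline vegetation loss, sediment load up (predicts dissolved oxygen up, not dissolved oxygen down)
(E) overfishing of top predator — fails on dissolved oxygen down, fish kill events, shoreline vegetation loss, sediment load up (predicts dissolved oxygen up, not dissolved oxygen down)
(F) upstream dam release change — dissolved oxygen down ✓; fish kill events ✓; water clarity down ✓; shoreline vegetation loss ✓; nitrate up ✗; sediment load up ✓
No candidate is consistent with all observations.

none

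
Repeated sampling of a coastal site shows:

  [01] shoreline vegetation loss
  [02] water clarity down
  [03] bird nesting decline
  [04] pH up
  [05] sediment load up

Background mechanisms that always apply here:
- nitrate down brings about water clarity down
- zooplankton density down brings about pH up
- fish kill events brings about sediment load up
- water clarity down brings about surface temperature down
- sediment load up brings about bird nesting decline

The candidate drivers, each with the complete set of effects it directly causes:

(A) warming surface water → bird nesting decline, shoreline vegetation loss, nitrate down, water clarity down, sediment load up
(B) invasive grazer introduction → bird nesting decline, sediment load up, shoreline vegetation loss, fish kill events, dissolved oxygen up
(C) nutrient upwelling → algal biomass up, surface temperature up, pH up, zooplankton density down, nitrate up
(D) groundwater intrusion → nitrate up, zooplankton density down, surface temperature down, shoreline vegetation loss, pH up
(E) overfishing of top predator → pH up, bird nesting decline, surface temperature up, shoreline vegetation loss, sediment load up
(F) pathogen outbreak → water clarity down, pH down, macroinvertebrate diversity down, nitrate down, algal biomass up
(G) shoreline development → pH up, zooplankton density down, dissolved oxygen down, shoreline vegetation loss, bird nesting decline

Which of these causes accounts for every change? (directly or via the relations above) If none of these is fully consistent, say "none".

Checking each candidate against the observations:
(A) warming surface water — shoreline vegetation loss +; water clarity down +; bird nesting decline +; pH up -; sediment load up +
(B) invasive grazer introduction — does not account for water clarity down, pH up
(C) nutrient upwelling — shoreline vegetation loss -; water clarity down -; bird nesting decline -; pH up +; sediment load up -
(D) groundwater intrusion — shoreline vegetation loss +; water clarity down -; bird nesting decline -; pH up +; sediment load up -
(E) overfishing of top predator — shoreline vegetation loss +; water clarity down -; bird nesting decline +; pH up +; sediment load up +
(F) pathogen outbreak — fails on shoreline vegetation loss, bird nesting decline, pH up, sediment load up (predicts pH down, not pH up)
(G) shoreline development — shoreline vegetation loss +; water clarity down -; bird nesting decline +; pH up +; sediment load up -
Every candidate fails on at least one observation.

none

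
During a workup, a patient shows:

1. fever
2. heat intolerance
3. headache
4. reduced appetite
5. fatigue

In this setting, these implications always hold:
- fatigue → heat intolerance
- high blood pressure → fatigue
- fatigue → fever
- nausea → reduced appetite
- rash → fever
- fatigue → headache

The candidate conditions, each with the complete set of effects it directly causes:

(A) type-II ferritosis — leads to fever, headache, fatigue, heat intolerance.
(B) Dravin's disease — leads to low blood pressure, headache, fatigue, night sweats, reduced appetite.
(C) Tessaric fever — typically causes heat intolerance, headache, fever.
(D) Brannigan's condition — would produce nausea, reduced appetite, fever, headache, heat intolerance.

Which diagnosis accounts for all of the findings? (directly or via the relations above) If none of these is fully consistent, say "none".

Checking each candidate against the observations:
(A) type-II ferritosis — does not account for reduced appetite
(B) Dravin's disease — accounts for every observation (fever through fatigue → fever)
(C) Tessaric fever — does not account for reduced appetite, fatigue
(D) Brannigan's condition — does not account for fatigue
Only (B) is consistent with every observation.

B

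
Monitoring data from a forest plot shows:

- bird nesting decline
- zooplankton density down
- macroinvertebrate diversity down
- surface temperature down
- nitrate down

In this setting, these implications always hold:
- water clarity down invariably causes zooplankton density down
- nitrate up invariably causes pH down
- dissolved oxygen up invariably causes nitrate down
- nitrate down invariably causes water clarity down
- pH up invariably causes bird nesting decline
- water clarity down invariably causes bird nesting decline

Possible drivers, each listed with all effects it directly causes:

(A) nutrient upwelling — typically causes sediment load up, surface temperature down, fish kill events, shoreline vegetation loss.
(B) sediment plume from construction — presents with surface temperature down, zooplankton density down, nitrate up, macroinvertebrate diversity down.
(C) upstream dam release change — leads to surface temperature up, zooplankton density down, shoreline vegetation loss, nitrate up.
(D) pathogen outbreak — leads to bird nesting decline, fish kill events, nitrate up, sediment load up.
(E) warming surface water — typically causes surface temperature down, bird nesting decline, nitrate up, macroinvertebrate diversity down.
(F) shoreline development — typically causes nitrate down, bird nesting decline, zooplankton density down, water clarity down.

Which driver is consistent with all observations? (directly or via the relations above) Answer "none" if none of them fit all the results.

For each candidate, compare predicted effects to what was observed:
(A) nutrient upwelling — bird nesting decline miss; zooplankton density down miss; macroinvertebrate diversity down miss; surface temperature down match; nitrate down miss
(B) sediment plume from construction — bird nesting decline miss; zooplankton density down match; macroinvertebrate diversity down match; surface temperature down match; nitrate down miss
(C) upstream dam release change — bird nesting decline miss; zooplankton density down match; macroinvertebrate diversity down miss; surface temperature down miss; nitrate down miss
(D) pathogen outbreak — bird nesting decline match; zooplankton density down miss; macroinvertebrate diversity down miss; surface temperature down miss; nitrate down miss
(E) warming surface water — fails on zooplankton density down, nitrate down (predicts nitrate up, not nitrate down)
(F) shoreline development — bird nesting decline match; zooplankton density down match; macroinvertebrate diversity down miss; surface temperature down miss; nitrate down match
No candidate is consistent with all observations.

none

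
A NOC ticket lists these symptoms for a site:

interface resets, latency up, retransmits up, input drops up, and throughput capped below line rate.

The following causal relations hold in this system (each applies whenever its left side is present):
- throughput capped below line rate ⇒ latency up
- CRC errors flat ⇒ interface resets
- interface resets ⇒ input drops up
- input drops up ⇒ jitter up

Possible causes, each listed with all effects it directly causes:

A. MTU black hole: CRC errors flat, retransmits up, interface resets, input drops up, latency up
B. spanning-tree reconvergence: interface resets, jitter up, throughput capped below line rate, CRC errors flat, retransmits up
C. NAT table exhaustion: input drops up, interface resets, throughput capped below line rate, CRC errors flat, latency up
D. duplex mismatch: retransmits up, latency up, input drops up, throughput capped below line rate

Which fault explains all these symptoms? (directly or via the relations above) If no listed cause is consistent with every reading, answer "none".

Checking each candidate against the observations:
(A) MTU black hole — interface resets match; latency up match; retransmits up match; input drops up match; throughput capped below line rate miss
(B) spanning-tree reconvergence — accounts for every observation (latency up through throughput capped below line rate → latency up)
(C) NAT table exhaustion — does not account for retransmits up
(D) duplex mismatch — does not account for interface resets
(B) alone accounts for all the evidence.

B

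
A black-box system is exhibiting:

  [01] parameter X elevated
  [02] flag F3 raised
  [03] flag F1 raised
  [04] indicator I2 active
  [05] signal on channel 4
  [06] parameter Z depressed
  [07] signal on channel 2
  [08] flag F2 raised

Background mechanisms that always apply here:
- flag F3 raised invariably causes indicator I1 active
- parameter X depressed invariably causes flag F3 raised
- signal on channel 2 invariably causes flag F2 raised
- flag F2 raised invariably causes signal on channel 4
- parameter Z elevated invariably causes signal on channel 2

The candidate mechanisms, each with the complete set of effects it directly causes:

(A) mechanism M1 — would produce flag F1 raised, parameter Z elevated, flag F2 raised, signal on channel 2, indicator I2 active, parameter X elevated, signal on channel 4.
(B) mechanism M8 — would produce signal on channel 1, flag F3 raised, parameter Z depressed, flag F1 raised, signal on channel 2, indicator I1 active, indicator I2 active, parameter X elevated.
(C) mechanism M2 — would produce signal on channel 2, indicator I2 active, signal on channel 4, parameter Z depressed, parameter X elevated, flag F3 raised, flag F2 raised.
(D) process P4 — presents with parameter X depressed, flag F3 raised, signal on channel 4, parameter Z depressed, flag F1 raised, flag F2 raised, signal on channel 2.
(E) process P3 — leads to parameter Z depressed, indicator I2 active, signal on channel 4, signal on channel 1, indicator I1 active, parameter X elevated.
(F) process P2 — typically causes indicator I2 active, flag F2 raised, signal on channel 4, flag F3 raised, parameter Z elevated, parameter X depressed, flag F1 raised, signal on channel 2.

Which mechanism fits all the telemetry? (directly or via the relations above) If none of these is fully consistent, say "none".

B

Checking each candidate against the observations:
(A) mechanism M1 — fails on flag F3 raised, parameter Z depressed (predicts parameter Z elevated, not parameter Z depressed)
(B) mechanism M8 — parameter X elevated ✓; flag F3 raised ✓; flag F1 raised ✓; indicator I2 active ✓; signal on channel 4 ✓ (through signal on channel 2 → flag F2 raised → signal on channel 4); parameter Z depressed ✓; signal on channel 2 ✓; flag F2 raised ✓ (through signal on channel 2 → flag F2 raised)
(C) mechanism M2 — parameter X elevated ✓; flag F3 raised ✓; flag F1 raised ✗; indicator I2 active ✓; signal on channel 4 ✓; parameter Z depressed ✓; signal on channel 2 ✓; flag F2 raised ✓
(D) process P4 — parameter X elevated ✗; flag F3 raised ✓; flag F1 raised ✓; indicator I2 active ✗; signal on channel 4 ✓; parameter Z depressed ✓; signal on channel 2 ✓; flag F2 raised ✓
(E) process P3 — parameter X elevated ✓; flag F3 raised ✗; flag F1 raised ✗; indicator I2 active ✓; signal on channel 4 ✓; parameter Z depressed ✓; signal on channel 2 ✗; flag F2 raised ✗
(F) process P2 — parameter X elevated ✗; flag F3 raised ✓; flag F1 raised ✓; indicator I2 active ✓; signal on channel 4 ✓; parameter Z depressed ✗; signal on channel 2 ✓; flag F2 raised ✓
(B) is the only candidate with no mismatches.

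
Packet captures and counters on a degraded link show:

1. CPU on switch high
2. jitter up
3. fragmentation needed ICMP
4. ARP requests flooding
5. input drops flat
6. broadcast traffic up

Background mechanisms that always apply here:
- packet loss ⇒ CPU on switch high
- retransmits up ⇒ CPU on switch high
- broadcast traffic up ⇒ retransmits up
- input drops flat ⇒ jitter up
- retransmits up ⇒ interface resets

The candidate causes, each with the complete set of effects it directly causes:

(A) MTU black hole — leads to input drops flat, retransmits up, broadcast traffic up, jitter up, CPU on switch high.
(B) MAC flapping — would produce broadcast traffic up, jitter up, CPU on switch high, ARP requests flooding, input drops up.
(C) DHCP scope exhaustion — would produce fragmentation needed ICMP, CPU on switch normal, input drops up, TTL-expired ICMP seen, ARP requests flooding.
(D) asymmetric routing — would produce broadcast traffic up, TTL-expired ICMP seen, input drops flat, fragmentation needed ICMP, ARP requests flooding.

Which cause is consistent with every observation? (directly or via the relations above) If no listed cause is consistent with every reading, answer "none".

Checking each candidate against the observations:
(A) MTU black hole — does not account for fragmentation needed ICMP, ARP requests flooding
(B) MAC flapping — CPU on switch high match; jitter up match; fragmentation needed ICMP miss; ARP requests flooding match; input drops flat miss; broadcast traffic up match
(C) DHCP scope exhaustion — fails on CPU on switch high, jitter up, input drops flat, broadcast traffic up (predicts CPU on switch normal, not CPU on switch high; predicts input drops up, not input drops flat)
(D) asymmetric routing — accounts for every observation (CPU on switch high by broadcast traffic up → retransmits up → CPU on switch high)
(D) is the only candidate with no mismatches.

D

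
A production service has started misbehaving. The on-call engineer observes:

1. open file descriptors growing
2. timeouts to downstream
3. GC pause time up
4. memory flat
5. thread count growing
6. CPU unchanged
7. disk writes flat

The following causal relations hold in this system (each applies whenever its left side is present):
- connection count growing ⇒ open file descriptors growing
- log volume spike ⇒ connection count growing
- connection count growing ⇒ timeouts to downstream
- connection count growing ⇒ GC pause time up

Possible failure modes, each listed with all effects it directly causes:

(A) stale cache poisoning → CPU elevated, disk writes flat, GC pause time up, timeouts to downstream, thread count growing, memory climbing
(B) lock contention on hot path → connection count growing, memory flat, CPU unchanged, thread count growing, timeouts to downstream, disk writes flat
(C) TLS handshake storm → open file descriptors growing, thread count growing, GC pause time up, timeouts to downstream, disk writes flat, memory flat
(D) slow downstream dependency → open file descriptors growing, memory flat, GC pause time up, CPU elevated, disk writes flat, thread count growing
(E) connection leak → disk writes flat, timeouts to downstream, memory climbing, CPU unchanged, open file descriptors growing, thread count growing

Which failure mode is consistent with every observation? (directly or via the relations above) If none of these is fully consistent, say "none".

Testing each hypothesis:
(A) stale cache poisoning — open file descriptors growing ✗; timeouts to downstream ✓; GC pause time up ✓; memory flat ✗; thread count growing ✓; CPU unchanged ✗; disk writes flat ✓
(B) lock contention on hot path — open file descriptors growing ✓ (via connection count growing → open file descriptors growing); timeouts to downstream ✓; GC pause time up ✓ (via connection count growing → GC pause time up); memory flat ✓; thread count growing ✓; CPU unchanged ✓; disk writes flat ✓
(C) TLS handshake storm — does not account for CPU unchanged
(D) slow downstream dependency — fails on timeouts to downstream, CPU unchanged (predicts CPU elevated, not CPU unchanged)
(E) connection leak — open file descriptors growing ✓; timeouts to downstream ✓; GC pause time up ✗; memory flat ✗; thread count growing ✓; CPU unchanged ✓; disk writes flat ✓
(B) is the only candidate with no mismatches.

B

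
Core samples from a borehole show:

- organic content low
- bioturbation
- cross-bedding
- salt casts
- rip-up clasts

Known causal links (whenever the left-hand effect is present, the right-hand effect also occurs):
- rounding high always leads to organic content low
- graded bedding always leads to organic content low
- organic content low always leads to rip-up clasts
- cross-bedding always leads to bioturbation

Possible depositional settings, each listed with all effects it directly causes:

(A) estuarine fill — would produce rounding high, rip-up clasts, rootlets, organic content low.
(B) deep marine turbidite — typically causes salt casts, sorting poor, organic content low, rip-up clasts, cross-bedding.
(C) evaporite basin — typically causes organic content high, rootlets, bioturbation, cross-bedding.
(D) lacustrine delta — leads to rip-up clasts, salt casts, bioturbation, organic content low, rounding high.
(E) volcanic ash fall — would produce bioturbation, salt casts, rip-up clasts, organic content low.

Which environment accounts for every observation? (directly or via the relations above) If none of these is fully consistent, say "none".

B

For each candidate, compare predicted effects to what was observed:
(A) estuarine fill — does not account for bioturbation, cross-bedding, salt casts
(B) deep marine turbidite — accounts for every observation (bioturbation by cross-bedding → bioturbation)
(C) evaporite basin — fails on organic content low, salt casts, rip-up clasts (predicts organic content high, not organic content low)
(D) lacustrine delta — organic content low ✓; bioturbation ✓; cross-bedding ✗; salt casts ✓; rip-up clasts ✓
(E) volcanic ash fall — organic content low ✓; bioturbation ✓; cross-bedding ✗; salt casts ✓; rip-up clasts ✓
(B) alone accounts for all the evidence.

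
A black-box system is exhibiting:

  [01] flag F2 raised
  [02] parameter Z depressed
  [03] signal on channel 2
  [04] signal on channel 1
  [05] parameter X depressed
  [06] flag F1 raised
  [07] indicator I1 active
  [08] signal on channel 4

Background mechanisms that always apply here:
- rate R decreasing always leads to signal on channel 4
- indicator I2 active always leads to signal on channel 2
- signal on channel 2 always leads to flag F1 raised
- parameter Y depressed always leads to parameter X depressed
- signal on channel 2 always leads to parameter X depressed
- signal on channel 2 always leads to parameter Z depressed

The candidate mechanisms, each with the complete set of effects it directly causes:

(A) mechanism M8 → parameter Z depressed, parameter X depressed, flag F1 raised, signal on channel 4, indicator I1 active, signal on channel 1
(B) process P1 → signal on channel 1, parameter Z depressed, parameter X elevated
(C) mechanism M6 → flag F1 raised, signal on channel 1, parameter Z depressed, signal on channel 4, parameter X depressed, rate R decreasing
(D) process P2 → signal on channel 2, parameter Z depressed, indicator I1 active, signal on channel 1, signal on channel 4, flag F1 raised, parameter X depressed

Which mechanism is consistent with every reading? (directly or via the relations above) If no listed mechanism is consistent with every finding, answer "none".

Testing each hypothesis:
(A) mechanism M8 — does not account for flag F2 raised, signal on channel 2
(B) process P1 — flag F2 raised -; parameter Z depressed +; signal on channel 2 -; signal on channel 1 +; parameter X depressed -; flag F1 raised -; indicator I1 active -; signal on channel 4 -
(C) mechanism M6 — does not account for flag F2 raised, signal on channel 2, indicator I1 active
(D) process P2 — does not account for flag F2 raised
None of the listed candidates fits everything.

none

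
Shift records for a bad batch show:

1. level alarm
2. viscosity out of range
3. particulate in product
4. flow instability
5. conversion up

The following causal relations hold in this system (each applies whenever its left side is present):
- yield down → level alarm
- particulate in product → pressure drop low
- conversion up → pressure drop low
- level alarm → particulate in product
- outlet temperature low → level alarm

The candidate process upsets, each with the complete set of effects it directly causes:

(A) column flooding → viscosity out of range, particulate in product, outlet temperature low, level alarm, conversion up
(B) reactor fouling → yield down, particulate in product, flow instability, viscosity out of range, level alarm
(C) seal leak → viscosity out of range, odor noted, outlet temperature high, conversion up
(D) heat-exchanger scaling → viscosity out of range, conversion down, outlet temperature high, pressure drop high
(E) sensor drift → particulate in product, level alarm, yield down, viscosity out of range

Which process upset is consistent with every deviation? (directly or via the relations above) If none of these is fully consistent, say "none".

Testing each hypothesis:
(A) column flooding — level alarm +; viscosity out of range +; particulate in product +; flow instability -; conversion up +
(B) reactor fouling — level alarm +; viscosity out of range +; particulate in product +; flow instability +; conversion up -
(C) seal leak — level alarm -; viscosity out of range +; particulate in product -; flow instability -; conversion up +
(D) heat-exchanger scaling — level alarm -; viscosity out of range +; particulate in product -; flow instability -; conversion up -
(E) sensor drift — does not account for flow instability, conversion up
None of the listed candidates fits everything.

none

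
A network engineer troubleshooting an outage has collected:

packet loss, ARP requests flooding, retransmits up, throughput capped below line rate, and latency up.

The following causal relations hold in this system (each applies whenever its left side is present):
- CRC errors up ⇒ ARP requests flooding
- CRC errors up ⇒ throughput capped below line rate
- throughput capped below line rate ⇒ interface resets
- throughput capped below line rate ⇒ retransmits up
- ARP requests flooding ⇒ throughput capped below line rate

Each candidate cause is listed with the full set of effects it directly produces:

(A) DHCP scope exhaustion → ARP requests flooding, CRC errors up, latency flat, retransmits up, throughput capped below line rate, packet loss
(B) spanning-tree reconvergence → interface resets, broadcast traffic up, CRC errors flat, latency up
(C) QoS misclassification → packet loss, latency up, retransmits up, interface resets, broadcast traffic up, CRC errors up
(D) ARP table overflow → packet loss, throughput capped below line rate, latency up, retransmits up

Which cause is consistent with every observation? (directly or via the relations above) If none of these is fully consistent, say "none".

Testing each hypothesis:
(A) DHCP scope exhaustion — packet loss ✓; ARP requests flooding ✓; retransmits up ✓; throughput capped below line rate ✓; latency up ✗
(B) spanning-tree reconvergence — does not account for packet loss, ARP requests flooding, retransmits up, throughput capped below line rate
(C) QoS misclassification — accounts for every observation (ARP requests flooding via CRC errors up → ARP requests flooding)
(D) ARP table overflow — packet loss ✓; ARP requests flooding ✗; retransmits up ✓; throughput capped below line rate ✓; latency up ✓
(C) alone accounts for all the evidence.

C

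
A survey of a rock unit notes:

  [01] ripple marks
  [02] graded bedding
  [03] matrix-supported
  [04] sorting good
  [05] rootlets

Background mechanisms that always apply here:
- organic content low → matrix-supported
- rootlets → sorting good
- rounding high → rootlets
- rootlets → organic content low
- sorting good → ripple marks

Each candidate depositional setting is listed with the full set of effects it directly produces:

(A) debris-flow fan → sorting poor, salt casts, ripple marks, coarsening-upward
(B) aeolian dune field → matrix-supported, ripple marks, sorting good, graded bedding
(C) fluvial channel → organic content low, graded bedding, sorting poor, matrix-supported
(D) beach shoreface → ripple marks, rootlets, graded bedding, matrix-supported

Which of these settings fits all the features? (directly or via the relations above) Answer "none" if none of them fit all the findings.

Checking each candidate against the observations:
(A) debris-flow fan — ripple marks match; graded bedding miss; matrix-supported miss; sorting good miss; rootlets miss
(B) aeolian dune field — ripple marks match; graded bedding match; matrix-supported match; sorting good match; rootlets miss
(C) fluvial channel — fails on ripple marks, sorting good, rootlets (predicts sorting poor, not sorting good)
(D) beach shoreface — ripple marks match; graded bedding match; matrix-supported match; sorting good match (via rootlets → sorting good); rootlets match
(D) alone accounts for all the evidence.

D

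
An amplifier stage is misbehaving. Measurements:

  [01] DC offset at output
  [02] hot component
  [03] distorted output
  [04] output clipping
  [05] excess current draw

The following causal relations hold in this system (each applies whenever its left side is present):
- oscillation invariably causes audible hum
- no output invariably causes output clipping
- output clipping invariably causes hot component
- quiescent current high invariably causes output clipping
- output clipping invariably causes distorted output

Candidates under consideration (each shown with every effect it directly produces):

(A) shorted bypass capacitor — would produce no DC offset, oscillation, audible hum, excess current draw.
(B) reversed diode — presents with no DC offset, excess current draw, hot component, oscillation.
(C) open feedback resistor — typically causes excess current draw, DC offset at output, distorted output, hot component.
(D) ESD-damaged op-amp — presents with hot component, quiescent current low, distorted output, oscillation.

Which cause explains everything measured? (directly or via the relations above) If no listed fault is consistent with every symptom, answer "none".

Testing each hypothesis:
(A) shorted bypass capacitor — fails on DC offset at output, hot component, distorted output, output clipping (predicts no DC offset, not DC offset at output)
(B) reversed diode — DC offset at output ✗; hot component ✓; distorted output ✗; output clipping ✗; excess current draw ✓
(C) open feedback resistor — does not account for output clipping
(D) ESD-damaged op-amp — does not account for DC offset at output, output clipping, excess current draw
No candidate is consistent with all observations.

none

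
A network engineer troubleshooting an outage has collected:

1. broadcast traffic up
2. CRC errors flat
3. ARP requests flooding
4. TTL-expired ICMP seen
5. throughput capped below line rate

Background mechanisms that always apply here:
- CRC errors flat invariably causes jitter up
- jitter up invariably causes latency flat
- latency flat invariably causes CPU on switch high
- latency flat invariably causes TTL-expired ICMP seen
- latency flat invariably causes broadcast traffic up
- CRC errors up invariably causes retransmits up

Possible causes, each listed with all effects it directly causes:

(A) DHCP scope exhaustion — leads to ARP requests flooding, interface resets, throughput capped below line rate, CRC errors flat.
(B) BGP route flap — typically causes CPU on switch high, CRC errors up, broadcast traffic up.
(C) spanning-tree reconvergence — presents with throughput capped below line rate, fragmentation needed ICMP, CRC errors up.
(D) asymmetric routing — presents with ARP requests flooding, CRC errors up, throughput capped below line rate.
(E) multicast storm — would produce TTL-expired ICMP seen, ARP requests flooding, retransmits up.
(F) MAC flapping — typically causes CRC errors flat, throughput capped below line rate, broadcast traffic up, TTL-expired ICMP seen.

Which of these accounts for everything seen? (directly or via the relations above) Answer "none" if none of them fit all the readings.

A

For each candidate, compare predicted effects to what was observed:
(A) DHCP scope exhaustion — broadcast traffic up match (by CRC errors flat → jitter up → latency flat → broadcast traffic up); CRC errors flat match; ARP requests flooding match; TTL-expired ICMP seen match (by CRC errors flat → jitter up → latency flat → TTL-expired ICMP seen); throughput capped below line rate match
(B) BGP route flap — broadcast traffic up match; CRC errors flat miss; ARP requests flooding miss; TTL-expired ICMP seen miss; throughput capped below line rate miss
(C) spanning-tree reconvergence — fails on broadcast traffic up, CRC errors flat, ARP requests flooding, TTL-expired ICMP seen (predicts CRC errors up, not CRC errors flat)
(D) asymmetric routing — broadcast traffic up miss; CRC errors flat miss; ARP requests flooding match; TTL-expired ICMP seen miss; throughput capped below line rate match
(E) multicast storm — does not account for broadcast traffic up, CRC errors flat, throughput capped below line rate
(F) MAC flapping — does not account for ARP requests flooding
(A) is the only candidate with no mismatches.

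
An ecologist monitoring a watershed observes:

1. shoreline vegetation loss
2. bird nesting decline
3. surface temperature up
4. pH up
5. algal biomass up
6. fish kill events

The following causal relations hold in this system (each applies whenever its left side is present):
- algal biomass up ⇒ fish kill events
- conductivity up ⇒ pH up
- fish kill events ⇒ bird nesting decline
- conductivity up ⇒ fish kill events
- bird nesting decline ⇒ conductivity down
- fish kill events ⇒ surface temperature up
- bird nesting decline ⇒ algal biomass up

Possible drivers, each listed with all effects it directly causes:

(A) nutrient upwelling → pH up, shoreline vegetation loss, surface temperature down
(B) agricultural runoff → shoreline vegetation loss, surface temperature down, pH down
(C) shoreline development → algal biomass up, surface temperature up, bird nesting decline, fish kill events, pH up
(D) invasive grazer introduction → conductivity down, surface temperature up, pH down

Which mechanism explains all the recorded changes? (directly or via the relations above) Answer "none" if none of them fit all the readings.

For each candidate, compare predicted effects to what was observed:
(A) nutrient upwelling — shoreline vegetation loss ✓; bird nesting decline ✗; surface temperature up ✗; pH up ✓; algal biomass up ✗; fish kill events ✗
(B) agricultural runoff — fails on bird nesting decline, surface temperature up, pH up, algal biomass up, fish kill events (predicts surface temperature down, not surface temperature up; predicts pH down, not pH up)
(C) shoreline development — shoreline vegetation loss ✗; bird nesting decline ✓; surface temperature up ✓; pH up ✓; algal biomass up ✓; fish kill events ✓
(D) invasive grazer introduction — fails on shoreline vegetation loss, bird nesting decline, pH up, algal biomass up, fish kill events (predicts pH down, not pH up)
None of the listed candidates fits everything.

none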